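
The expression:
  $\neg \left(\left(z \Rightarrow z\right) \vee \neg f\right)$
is never true.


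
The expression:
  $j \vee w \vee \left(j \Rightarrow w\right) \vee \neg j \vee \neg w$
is always true.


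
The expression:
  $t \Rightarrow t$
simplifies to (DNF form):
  $\text{True}$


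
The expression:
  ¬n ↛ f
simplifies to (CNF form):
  f ∨ ¬n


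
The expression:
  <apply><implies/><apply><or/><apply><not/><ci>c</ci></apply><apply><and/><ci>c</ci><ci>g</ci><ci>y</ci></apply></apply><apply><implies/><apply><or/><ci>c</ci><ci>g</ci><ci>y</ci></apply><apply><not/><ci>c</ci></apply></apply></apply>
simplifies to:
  <apply><or/><apply><not/><ci>c</ci></apply><apply><not/><ci>g</ci></apply><apply><not/><ci>y</ci></apply></apply>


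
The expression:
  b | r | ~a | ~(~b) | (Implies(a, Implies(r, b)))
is always true.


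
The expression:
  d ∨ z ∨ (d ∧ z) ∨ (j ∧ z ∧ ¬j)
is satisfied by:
  {d: True, z: True}
  {d: True, z: False}
  {z: True, d: False}


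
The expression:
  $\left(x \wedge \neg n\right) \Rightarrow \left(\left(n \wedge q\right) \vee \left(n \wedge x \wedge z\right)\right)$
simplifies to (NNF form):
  $n \vee \neg x$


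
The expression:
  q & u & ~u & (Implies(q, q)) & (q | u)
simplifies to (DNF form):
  False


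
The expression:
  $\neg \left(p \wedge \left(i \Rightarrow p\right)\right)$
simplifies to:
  $\neg p$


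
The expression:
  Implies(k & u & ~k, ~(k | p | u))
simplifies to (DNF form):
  True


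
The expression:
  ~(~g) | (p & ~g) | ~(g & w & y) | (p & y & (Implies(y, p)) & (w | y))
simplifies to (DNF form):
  True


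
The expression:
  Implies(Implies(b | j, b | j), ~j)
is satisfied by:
  {j: False}


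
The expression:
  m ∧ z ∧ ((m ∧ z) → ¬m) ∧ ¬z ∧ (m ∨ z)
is never true.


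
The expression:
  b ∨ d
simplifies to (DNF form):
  b ∨ d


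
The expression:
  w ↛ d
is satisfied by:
  {w: True, d: False}


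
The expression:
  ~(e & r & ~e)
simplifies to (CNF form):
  True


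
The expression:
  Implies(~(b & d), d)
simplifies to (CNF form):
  d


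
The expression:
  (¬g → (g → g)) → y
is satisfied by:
  {y: True}


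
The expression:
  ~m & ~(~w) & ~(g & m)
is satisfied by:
  {w: True, m: False}


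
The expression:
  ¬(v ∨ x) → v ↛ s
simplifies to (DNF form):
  v ∨ x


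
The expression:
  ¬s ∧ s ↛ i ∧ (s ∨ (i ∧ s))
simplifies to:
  False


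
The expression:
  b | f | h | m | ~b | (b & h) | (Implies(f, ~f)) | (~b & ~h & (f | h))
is always true.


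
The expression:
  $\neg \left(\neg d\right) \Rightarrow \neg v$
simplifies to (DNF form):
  $\neg d \vee \neg v$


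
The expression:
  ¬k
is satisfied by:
  {k: False}


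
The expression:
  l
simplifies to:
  l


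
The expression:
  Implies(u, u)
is always true.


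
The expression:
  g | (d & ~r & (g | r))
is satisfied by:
  {g: True}


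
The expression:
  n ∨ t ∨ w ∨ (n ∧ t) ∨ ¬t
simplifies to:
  True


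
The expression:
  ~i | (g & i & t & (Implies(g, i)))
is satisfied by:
  {t: True, g: True, i: False}
  {t: True, g: False, i: False}
  {g: True, t: False, i: False}
  {t: False, g: False, i: False}
  {i: True, t: True, g: True}


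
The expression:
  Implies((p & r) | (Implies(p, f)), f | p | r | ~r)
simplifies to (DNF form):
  True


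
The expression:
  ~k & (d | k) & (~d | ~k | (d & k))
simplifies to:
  d & ~k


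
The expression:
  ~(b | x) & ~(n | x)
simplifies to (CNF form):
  ~b & ~n & ~x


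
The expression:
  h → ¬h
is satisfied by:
  {h: False}


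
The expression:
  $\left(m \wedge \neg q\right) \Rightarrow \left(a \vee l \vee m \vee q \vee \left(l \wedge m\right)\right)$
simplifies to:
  $\text{True}$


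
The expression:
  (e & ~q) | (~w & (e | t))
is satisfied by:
  {t: True, e: True, w: False, q: False}
  {e: True, q: False, t: False, w: False}
  {q: True, t: True, e: True, w: False}
  {q: True, e: True, t: False, w: False}
  {t: True, q: False, e: False, w: False}
  {q: True, t: True, e: False, w: False}
  {w: True, t: True, e: True, q: False}
  {w: True, e: True, q: False, t: False}


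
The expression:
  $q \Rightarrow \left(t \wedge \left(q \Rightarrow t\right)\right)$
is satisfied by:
  {t: True, q: False}
  {q: False, t: False}
  {q: True, t: True}


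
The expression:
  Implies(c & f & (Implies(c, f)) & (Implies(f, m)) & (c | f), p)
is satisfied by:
  {p: True, c: False, m: False, f: False}
  {p: False, c: False, m: False, f: False}
  {f: True, p: True, c: False, m: False}
  {f: True, p: False, c: False, m: False}
  {m: True, p: True, c: False, f: False}
  {m: True, p: False, c: False, f: False}
  {f: True, m: True, p: True, c: False}
  {f: True, m: True, p: False, c: False}
  {c: True, p: True, f: False, m: False}
  {c: True, p: False, f: False, m: False}
  {f: True, c: True, p: True, m: False}
  {f: True, c: True, p: False, m: False}
  {m: True, c: True, p: True, f: False}
  {m: True, c: True, p: False, f: False}
  {m: True, c: True, f: True, p: True}


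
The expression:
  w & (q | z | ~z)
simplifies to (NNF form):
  w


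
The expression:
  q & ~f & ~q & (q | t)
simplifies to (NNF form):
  False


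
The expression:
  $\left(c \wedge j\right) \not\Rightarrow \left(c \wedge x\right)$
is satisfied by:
  {c: True, j: True, x: False}


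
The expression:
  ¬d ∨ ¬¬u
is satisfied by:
  {u: True, d: False}
  {d: False, u: False}
  {d: True, u: True}


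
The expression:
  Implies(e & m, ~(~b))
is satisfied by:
  {b: True, m: False, e: False}
  {m: False, e: False, b: False}
  {e: True, b: True, m: False}
  {e: True, m: False, b: False}
  {b: True, m: True, e: False}
  {m: True, b: False, e: False}
  {e: True, m: True, b: True}


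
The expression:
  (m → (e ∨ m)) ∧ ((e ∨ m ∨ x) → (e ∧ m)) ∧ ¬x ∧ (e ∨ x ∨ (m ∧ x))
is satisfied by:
  {m: True, e: True, x: False}


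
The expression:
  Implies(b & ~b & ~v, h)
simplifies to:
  True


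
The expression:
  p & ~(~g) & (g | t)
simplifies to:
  g & p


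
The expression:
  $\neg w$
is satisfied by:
  {w: False}


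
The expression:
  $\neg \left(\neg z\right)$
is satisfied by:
  {z: True}


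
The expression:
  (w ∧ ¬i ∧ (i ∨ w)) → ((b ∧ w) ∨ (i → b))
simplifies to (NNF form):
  True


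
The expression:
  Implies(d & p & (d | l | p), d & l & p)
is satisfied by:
  {l: True, p: False, d: False}
  {p: False, d: False, l: False}
  {d: True, l: True, p: False}
  {d: True, p: False, l: False}
  {l: True, p: True, d: False}
  {p: True, l: False, d: False}
  {d: True, p: True, l: True}


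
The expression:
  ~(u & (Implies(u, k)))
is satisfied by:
  {u: False, k: False}
  {k: True, u: False}
  {u: True, k: False}


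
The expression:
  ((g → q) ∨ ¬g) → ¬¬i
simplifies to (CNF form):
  (g ∨ i) ∧ (i ∨ ¬q)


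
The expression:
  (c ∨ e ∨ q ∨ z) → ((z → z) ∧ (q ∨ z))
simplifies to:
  q ∨ z ∨ (¬c ∧ ¬e)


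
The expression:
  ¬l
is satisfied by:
  {l: False}


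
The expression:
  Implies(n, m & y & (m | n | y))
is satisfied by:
  {y: True, m: True, n: False}
  {y: True, m: False, n: False}
  {m: True, y: False, n: False}
  {y: False, m: False, n: False}
  {y: True, n: True, m: True}


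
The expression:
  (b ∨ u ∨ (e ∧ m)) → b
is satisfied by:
  {b: True, m: False, u: False, e: False}
  {b: True, e: True, m: False, u: False}
  {b: True, m: True, u: False, e: False}
  {b: True, e: True, m: True, u: False}
  {b: True, u: True, m: False, e: False}
  {b: True, u: True, e: True, m: False}
  {b: True, u: True, m: True, e: False}
  {b: True, e: True, u: True, m: True}
  {e: False, m: False, u: False, b: False}
  {e: True, m: False, u: False, b: False}
  {m: True, e: False, u: False, b: False}


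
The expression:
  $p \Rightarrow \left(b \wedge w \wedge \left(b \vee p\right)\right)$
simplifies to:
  $\left(b \wedge w\right) \vee \neg p$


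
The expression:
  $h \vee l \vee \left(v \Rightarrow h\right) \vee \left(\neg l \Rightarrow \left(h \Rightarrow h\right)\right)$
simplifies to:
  $\text{True}$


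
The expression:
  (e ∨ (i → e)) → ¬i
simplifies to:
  ¬e ∨ ¬i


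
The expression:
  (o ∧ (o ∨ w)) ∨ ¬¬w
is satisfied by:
  {o: True, w: True}
  {o: True, w: False}
  {w: True, o: False}


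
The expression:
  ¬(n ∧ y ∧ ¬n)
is always true.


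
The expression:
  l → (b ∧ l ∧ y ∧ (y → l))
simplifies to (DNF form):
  (b ∧ y) ∨ ¬l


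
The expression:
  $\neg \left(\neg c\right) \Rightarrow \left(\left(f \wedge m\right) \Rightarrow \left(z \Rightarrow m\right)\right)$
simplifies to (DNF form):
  $\text{True}$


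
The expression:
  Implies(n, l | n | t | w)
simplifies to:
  True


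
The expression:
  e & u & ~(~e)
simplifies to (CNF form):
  e & u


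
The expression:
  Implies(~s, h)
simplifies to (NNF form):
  h | s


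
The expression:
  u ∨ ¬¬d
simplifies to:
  d ∨ u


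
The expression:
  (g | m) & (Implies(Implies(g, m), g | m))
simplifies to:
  g | m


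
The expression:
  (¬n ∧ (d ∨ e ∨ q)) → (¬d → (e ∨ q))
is always true.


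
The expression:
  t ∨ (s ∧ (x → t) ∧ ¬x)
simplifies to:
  t ∨ (s ∧ ¬x)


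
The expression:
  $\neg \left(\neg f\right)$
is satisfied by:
  {f: True}


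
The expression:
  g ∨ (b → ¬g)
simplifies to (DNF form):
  True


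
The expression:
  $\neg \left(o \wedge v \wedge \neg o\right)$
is always true.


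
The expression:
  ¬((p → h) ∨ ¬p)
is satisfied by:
  {p: True, h: False}


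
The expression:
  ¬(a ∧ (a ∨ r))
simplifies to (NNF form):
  ¬a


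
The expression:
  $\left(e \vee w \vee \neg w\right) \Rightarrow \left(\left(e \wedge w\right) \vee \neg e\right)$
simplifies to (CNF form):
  $w \vee \neg e$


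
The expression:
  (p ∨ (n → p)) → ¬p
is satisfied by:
  {p: False}


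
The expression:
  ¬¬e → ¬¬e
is always true.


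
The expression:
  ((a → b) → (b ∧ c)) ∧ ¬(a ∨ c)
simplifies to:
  False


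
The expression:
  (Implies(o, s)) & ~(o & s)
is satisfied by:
  {o: False}


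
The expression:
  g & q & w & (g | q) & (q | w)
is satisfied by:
  {g: True, w: True, q: True}


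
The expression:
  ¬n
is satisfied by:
  {n: False}


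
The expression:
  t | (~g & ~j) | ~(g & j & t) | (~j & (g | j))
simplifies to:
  True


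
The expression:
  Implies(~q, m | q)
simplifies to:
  m | q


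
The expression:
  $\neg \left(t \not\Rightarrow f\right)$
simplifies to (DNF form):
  $f \vee \neg t$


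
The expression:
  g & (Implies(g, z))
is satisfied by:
  {z: True, g: True}


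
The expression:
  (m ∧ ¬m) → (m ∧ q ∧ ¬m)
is always true.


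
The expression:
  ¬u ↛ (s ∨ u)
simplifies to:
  ¬s ∧ ¬u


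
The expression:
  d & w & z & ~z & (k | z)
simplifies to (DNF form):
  False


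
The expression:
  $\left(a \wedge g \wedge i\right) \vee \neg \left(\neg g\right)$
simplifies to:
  $g$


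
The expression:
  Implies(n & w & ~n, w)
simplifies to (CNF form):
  True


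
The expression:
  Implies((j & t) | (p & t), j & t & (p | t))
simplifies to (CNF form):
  j | ~p | ~t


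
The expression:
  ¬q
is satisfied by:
  {q: False}


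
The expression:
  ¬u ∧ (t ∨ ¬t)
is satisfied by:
  {u: False}


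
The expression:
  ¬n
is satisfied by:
  {n: False}


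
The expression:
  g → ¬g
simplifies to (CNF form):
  ¬g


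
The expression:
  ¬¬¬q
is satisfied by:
  {q: False}


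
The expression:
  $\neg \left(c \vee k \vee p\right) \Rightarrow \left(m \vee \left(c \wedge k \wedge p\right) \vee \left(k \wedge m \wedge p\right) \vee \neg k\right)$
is always true.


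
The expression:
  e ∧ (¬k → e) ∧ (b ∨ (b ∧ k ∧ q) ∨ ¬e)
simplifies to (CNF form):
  b ∧ e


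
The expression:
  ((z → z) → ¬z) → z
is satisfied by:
  {z: True}


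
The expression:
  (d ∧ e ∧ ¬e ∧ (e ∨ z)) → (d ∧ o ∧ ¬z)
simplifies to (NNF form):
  True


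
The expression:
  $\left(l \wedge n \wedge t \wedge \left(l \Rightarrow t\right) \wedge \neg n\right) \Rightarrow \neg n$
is always true.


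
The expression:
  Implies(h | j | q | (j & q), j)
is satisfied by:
  {j: True, q: False, h: False}
  {j: True, h: True, q: False}
  {j: True, q: True, h: False}
  {j: True, h: True, q: True}
  {h: False, q: False, j: False}


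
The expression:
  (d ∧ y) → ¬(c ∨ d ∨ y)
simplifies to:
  ¬d ∨ ¬y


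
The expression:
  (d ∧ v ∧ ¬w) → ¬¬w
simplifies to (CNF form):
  w ∨ ¬d ∨ ¬v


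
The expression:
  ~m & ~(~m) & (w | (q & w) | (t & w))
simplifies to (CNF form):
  False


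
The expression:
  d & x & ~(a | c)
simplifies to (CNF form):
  d & x & ~a & ~c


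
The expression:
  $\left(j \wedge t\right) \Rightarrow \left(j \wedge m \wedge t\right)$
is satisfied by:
  {m: True, t: False, j: False}
  {t: False, j: False, m: False}
  {j: True, m: True, t: False}
  {j: True, t: False, m: False}
  {m: True, t: True, j: False}
  {t: True, m: False, j: False}
  {j: True, t: True, m: True}


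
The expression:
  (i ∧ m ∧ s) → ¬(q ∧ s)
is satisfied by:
  {s: False, m: False, q: False, i: False}
  {i: True, s: False, m: False, q: False}
  {q: True, s: False, m: False, i: False}
  {i: True, q: True, s: False, m: False}
  {m: True, i: False, s: False, q: False}
  {i: True, m: True, s: False, q: False}
  {q: True, m: True, i: False, s: False}
  {i: True, q: True, m: True, s: False}
  {s: True, q: False, m: False, i: False}
  {i: True, s: True, q: False, m: False}
  {q: True, s: True, i: False, m: False}
  {i: True, q: True, s: True, m: False}
  {m: True, s: True, q: False, i: False}
  {i: True, m: True, s: True, q: False}
  {q: True, m: True, s: True, i: False}


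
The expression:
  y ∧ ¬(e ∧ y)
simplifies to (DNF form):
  y ∧ ¬e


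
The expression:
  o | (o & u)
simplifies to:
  o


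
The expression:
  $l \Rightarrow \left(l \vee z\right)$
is always true.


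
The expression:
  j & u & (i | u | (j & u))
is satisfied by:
  {j: True, u: True}


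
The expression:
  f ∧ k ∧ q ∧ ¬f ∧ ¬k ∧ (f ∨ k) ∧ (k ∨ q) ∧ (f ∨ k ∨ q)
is never true.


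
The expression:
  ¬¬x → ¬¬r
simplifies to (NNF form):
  r ∨ ¬x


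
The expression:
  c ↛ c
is never true.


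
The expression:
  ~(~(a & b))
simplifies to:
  a & b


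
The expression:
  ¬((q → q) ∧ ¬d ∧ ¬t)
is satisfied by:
  {d: True, t: True}
  {d: True, t: False}
  {t: True, d: False}


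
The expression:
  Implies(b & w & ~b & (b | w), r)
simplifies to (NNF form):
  True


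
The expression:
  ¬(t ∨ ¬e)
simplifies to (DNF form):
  e ∧ ¬t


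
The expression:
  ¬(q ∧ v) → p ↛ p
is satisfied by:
  {q: True, v: True}


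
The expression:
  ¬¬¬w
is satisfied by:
  {w: False}


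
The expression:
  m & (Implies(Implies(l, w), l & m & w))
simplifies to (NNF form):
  l & m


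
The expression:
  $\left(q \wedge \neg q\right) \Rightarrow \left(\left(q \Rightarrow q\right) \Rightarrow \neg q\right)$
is always true.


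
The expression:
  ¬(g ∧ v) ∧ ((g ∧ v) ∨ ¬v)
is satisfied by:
  {v: False}


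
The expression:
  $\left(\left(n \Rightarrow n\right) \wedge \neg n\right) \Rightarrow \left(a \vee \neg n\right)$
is always true.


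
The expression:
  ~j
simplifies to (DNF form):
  ~j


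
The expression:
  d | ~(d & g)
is always true.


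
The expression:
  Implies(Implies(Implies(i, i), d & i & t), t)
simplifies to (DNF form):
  True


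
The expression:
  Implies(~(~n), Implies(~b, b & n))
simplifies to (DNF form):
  b | ~n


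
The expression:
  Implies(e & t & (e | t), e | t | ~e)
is always true.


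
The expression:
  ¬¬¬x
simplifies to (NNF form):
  ¬x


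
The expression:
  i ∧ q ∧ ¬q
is never true.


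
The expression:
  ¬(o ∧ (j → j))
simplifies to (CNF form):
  ¬o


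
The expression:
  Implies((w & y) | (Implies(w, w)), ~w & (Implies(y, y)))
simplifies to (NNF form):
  ~w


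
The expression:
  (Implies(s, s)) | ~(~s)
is always true.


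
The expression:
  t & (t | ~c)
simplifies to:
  t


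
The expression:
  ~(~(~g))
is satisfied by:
  {g: False}


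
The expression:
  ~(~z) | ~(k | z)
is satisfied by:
  {z: True, k: False}
  {k: False, z: False}
  {k: True, z: True}


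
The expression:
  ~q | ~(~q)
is always true.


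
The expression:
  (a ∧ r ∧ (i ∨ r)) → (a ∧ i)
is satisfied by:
  {i: True, a: False, r: False}
  {a: False, r: False, i: False}
  {i: True, r: True, a: False}
  {r: True, a: False, i: False}
  {i: True, a: True, r: False}
  {a: True, i: False, r: False}
  {i: True, r: True, a: True}


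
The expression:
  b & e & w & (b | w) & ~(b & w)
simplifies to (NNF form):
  False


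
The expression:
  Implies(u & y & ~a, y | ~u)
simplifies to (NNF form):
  True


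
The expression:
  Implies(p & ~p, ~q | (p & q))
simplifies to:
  True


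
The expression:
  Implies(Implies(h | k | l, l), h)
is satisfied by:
  {h: True, k: True, l: False}
  {h: True, k: False, l: False}
  {h: True, l: True, k: True}
  {h: True, l: True, k: False}
  {k: True, l: False, h: False}


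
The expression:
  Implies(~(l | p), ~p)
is always true.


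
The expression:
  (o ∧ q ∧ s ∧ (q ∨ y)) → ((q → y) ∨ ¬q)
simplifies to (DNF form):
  y ∨ ¬o ∨ ¬q ∨ ¬s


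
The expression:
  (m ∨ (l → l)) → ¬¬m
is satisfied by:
  {m: True}


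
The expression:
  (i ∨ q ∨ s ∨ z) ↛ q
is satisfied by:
  {i: True, z: True, s: True, q: False}
  {i: True, z: True, q: False, s: False}
  {i: True, s: True, q: False, z: False}
  {i: True, q: False, s: False, z: False}
  {z: True, s: True, q: False, i: False}
  {z: True, q: False, s: False, i: False}
  {s: True, z: False, q: False, i: False}


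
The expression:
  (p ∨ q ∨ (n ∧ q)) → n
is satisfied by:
  {n: True, p: False, q: False}
  {n: True, q: True, p: False}
  {n: True, p: True, q: False}
  {n: True, q: True, p: True}
  {q: False, p: False, n: False}


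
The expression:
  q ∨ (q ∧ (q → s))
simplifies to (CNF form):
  q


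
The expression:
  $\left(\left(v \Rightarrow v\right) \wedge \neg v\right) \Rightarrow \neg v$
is always true.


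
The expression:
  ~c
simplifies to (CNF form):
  ~c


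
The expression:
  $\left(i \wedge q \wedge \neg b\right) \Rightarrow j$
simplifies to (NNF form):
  $b \vee j \vee \neg i \vee \neg q$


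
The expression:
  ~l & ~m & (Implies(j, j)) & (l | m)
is never true.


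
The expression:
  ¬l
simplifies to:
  ¬l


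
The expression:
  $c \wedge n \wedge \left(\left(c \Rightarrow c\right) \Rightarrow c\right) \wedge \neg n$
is never true.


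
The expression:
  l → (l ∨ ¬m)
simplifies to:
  True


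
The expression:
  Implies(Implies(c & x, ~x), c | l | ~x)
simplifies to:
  c | l | ~x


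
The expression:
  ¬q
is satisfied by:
  {q: False}


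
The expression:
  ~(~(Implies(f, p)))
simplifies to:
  p | ~f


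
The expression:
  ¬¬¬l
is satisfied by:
  {l: False}


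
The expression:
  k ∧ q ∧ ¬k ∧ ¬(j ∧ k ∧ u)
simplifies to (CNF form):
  False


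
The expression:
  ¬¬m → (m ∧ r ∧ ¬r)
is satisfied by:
  {m: False}


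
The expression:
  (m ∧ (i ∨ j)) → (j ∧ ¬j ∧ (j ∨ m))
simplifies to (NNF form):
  (¬i ∧ ¬j) ∨ ¬m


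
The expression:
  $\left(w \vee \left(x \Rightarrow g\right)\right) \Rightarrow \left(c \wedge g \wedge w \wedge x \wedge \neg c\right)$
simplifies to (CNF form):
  $x \wedge \neg g \wedge \neg w$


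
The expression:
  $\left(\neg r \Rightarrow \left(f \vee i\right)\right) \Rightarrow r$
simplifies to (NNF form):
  $r \vee \left(\neg f \wedge \neg i\right)$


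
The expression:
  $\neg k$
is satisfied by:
  {k: False}


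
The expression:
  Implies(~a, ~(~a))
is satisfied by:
  {a: True}


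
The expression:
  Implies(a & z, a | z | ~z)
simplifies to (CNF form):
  True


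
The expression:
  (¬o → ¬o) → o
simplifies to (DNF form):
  o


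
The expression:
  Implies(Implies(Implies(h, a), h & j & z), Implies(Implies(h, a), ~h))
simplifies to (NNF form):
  ~a | ~h | ~j | ~z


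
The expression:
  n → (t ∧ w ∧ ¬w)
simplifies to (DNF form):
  ¬n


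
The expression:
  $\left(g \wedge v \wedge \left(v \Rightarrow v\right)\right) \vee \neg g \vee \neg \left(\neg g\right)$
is always true.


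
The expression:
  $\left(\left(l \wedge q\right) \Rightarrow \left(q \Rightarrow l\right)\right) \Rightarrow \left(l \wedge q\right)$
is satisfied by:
  {q: True, l: True}


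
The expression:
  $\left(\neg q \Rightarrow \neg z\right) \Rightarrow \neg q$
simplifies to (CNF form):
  $\neg q$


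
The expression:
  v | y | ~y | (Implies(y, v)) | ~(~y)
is always true.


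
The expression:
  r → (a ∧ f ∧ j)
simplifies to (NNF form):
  (a ∧ f ∧ j) ∨ ¬r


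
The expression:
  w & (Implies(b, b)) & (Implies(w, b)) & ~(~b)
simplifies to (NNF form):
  b & w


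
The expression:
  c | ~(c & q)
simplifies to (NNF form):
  True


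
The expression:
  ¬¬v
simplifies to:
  v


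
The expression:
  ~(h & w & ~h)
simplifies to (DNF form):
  True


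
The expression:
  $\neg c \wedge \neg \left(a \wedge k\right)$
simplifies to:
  $\neg c \wedge \left(\neg a \vee \neg k\right)$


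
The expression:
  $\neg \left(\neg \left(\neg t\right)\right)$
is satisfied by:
  {t: False}


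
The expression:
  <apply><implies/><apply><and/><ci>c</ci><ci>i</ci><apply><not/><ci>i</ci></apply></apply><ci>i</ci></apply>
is always true.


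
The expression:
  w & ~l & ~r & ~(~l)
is never true.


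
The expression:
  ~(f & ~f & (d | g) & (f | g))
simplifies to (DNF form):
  True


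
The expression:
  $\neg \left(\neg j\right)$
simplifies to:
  $j$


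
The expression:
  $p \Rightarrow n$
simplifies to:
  $n \vee \neg p$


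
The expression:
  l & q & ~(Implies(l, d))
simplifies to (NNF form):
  l & q & ~d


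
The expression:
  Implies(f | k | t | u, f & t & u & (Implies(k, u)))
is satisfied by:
  {u: True, f: True, t: True, k: False}
  {u: True, f: True, k: True, t: True}
  {u: False, t: False, k: False, f: False}


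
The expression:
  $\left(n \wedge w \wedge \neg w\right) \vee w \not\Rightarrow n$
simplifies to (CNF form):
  $w \wedge \neg n$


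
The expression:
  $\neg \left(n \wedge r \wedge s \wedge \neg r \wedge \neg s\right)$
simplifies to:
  $\text{True}$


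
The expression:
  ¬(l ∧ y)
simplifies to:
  ¬l ∨ ¬y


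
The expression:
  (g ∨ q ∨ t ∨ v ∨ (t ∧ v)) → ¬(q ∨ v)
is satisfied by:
  {q: False, v: False}


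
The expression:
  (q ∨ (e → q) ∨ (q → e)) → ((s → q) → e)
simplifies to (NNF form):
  e ∨ (s ∧ ¬q)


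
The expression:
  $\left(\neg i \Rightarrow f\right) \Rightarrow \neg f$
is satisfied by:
  {f: False}


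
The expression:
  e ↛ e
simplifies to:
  False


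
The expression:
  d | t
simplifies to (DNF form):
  d | t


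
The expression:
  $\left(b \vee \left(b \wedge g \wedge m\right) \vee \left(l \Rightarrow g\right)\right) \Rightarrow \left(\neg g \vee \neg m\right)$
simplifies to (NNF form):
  $\neg g \vee \neg m$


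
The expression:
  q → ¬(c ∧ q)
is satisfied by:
  {c: False, q: False}
  {q: True, c: False}
  {c: True, q: False}


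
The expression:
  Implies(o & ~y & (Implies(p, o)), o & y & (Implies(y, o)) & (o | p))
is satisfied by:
  {y: True, o: False}
  {o: False, y: False}
  {o: True, y: True}


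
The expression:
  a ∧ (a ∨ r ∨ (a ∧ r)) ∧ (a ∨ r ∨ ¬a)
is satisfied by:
  {a: True}


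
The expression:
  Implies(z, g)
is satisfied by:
  {g: True, z: False}
  {z: False, g: False}
  {z: True, g: True}


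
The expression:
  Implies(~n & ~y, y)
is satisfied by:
  {n: True, y: True}
  {n: True, y: False}
  {y: True, n: False}


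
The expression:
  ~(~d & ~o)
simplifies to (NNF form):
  d | o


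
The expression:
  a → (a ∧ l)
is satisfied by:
  {l: True, a: False}
  {a: False, l: False}
  {a: True, l: True}


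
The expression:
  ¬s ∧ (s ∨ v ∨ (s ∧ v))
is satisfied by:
  {v: True, s: False}


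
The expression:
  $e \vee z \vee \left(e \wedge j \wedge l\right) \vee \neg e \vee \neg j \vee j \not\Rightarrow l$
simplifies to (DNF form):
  $\text{True}$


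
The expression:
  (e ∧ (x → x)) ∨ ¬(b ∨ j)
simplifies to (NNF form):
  e ∨ (¬b ∧ ¬j)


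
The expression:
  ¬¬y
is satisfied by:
  {y: True}


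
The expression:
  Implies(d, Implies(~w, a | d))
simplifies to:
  True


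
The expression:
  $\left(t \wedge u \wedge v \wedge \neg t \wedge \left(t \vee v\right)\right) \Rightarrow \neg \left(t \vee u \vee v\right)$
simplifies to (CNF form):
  $\text{True}$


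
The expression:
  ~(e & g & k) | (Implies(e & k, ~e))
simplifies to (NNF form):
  ~e | ~g | ~k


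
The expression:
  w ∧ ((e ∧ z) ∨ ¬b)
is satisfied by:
  {e: True, w: True, z: True, b: False}
  {e: True, w: True, z: False, b: False}
  {w: True, z: True, e: False, b: False}
  {w: True, e: False, z: False, b: False}
  {b: True, e: True, w: True, z: True}


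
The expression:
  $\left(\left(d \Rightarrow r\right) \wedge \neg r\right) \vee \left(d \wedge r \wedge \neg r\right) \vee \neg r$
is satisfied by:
  {r: False}


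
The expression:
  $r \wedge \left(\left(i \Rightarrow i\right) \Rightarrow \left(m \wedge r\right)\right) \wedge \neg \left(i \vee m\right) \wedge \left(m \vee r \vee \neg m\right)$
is never true.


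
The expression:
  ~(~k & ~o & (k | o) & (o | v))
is always true.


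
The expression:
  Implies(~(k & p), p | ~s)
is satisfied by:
  {p: True, s: False}
  {s: False, p: False}
  {s: True, p: True}


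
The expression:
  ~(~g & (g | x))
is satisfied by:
  {g: True, x: False}
  {x: False, g: False}
  {x: True, g: True}


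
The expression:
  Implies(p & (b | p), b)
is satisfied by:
  {b: True, p: False}
  {p: False, b: False}
  {p: True, b: True}


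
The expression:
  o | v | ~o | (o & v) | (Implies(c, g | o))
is always true.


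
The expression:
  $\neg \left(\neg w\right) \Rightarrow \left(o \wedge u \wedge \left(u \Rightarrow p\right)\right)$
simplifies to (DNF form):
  $\left(o \wedge p \wedge u\right) \vee \neg w$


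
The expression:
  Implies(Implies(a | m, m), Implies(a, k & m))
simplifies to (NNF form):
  k | ~a | ~m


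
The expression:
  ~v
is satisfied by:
  {v: False}


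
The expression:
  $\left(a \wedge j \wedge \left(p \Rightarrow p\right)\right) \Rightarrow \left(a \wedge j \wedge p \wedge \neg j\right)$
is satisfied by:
  {a: False, j: False}
  {j: True, a: False}
  {a: True, j: False}


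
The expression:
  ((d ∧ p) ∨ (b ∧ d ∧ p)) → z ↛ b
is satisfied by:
  {z: True, p: False, d: False, b: False}
  {z: False, p: False, d: False, b: False}
  {b: True, z: True, p: False, d: False}
  {b: True, z: False, p: False, d: False}
  {d: True, z: True, p: False, b: False}
  {d: True, z: False, p: False, b: False}
  {b: True, d: True, z: True, p: False}
  {b: True, d: True, z: False, p: False}
  {p: True, z: True, b: False, d: False}
  {p: True, z: False, b: False, d: False}
  {b: True, p: True, z: True, d: False}
  {b: True, p: True, z: False, d: False}
  {d: True, p: True, z: True, b: False}


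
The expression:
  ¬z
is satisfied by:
  {z: False}


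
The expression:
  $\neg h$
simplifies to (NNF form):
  $\neg h$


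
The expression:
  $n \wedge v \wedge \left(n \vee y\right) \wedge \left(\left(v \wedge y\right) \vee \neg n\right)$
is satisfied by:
  {n: True, y: True, v: True}


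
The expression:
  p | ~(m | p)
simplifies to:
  p | ~m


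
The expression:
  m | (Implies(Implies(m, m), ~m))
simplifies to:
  True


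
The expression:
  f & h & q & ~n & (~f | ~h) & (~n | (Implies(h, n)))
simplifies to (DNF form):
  False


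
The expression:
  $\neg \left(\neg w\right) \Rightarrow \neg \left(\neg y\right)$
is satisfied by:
  {y: True, w: False}
  {w: False, y: False}
  {w: True, y: True}


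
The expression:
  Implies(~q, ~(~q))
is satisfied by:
  {q: True}


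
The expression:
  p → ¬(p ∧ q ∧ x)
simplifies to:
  ¬p ∨ ¬q ∨ ¬x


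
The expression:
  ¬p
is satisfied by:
  {p: False}


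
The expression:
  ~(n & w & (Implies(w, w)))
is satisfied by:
  {w: False, n: False}
  {n: True, w: False}
  {w: True, n: False}


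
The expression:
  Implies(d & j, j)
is always true.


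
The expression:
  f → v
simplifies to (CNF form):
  v ∨ ¬f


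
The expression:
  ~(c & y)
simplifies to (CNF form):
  ~c | ~y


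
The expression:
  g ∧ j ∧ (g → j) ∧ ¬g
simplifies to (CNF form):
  False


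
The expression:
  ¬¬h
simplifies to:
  h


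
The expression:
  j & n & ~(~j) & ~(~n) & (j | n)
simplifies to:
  j & n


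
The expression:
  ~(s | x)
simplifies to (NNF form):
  ~s & ~x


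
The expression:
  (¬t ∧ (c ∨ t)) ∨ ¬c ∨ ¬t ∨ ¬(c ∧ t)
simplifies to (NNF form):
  ¬c ∨ ¬t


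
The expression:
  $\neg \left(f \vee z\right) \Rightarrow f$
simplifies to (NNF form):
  $f \vee z$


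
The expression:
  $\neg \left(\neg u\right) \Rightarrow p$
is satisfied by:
  {p: True, u: False}
  {u: False, p: False}
  {u: True, p: True}


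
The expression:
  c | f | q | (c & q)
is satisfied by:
  {q: True, c: True, f: True}
  {q: True, c: True, f: False}
  {q: True, f: True, c: False}
  {q: True, f: False, c: False}
  {c: True, f: True, q: False}
  {c: True, f: False, q: False}
  {f: True, c: False, q: False}


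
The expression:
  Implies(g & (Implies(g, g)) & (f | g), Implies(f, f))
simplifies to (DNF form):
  True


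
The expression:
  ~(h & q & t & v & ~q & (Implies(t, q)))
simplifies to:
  True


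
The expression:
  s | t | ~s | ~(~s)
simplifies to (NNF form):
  True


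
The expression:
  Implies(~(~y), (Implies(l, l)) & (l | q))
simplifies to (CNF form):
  l | q | ~y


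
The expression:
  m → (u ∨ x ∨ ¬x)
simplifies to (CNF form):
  True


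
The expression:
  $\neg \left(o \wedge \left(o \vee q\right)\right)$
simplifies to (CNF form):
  $\neg o$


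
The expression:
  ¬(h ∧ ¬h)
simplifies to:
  True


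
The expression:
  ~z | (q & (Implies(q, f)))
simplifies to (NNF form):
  ~z | (f & q)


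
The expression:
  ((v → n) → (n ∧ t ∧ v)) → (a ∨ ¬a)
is always true.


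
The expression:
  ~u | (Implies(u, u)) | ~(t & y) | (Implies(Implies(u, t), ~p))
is always true.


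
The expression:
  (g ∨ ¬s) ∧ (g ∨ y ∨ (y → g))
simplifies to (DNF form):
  g ∨ ¬s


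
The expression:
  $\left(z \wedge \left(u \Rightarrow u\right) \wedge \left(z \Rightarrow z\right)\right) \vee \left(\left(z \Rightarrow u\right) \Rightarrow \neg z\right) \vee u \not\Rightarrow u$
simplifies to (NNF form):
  $\text{True}$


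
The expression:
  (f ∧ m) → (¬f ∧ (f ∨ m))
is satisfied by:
  {m: False, f: False}
  {f: True, m: False}
  {m: True, f: False}


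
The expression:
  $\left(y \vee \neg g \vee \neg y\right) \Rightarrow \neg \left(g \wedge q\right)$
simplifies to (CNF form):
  $\neg g \vee \neg q$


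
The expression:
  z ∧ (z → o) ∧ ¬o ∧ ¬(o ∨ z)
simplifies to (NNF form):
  False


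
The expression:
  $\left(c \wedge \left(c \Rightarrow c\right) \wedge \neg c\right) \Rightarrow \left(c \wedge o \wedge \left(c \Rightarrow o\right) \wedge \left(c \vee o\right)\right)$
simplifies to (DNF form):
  $\text{True}$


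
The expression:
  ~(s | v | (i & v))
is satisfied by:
  {v: False, s: False}


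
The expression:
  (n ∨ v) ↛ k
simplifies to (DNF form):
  (n ∧ ¬k) ∨ (v ∧ ¬k)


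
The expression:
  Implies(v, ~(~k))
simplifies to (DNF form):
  k | ~v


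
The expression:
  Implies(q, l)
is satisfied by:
  {l: True, q: False}
  {q: False, l: False}
  {q: True, l: True}


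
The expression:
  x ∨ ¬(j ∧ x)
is always true.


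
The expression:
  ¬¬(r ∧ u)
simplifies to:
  r ∧ u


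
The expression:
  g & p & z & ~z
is never true.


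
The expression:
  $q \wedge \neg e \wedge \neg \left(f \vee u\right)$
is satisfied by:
  {q: True, u: False, e: False, f: False}


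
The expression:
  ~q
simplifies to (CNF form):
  ~q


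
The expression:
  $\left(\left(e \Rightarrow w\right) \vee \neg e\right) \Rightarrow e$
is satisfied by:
  {e: True}


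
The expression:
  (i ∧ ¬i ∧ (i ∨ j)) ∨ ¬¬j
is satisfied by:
  {j: True}


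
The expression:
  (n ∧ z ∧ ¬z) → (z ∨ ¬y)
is always true.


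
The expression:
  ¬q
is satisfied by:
  {q: False}


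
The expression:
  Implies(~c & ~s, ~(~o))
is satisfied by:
  {o: True, c: True, s: True}
  {o: True, c: True, s: False}
  {o: True, s: True, c: False}
  {o: True, s: False, c: False}
  {c: True, s: True, o: False}
  {c: True, s: False, o: False}
  {s: True, c: False, o: False}


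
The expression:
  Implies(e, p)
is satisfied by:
  {p: True, e: False}
  {e: False, p: False}
  {e: True, p: True}


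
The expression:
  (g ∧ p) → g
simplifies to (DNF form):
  True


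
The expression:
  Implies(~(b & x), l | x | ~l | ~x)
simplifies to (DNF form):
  True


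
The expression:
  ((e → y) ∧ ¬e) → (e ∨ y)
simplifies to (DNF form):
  e ∨ y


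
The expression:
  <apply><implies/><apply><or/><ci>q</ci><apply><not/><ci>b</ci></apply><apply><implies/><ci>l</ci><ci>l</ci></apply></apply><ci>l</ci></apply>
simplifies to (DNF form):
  <ci>l</ci>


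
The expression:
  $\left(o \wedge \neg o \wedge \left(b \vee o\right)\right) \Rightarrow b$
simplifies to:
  $\text{True}$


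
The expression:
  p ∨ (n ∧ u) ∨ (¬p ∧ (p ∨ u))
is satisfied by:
  {u: True, p: True}
  {u: True, p: False}
  {p: True, u: False}


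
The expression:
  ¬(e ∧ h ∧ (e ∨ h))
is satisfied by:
  {h: False, e: False}
  {e: True, h: False}
  {h: True, e: False}


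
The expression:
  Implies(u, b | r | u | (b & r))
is always true.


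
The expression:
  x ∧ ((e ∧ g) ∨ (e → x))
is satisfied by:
  {x: True}


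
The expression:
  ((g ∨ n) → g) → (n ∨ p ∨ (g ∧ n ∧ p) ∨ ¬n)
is always true.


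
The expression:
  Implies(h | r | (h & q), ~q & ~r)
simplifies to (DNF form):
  (~h & ~r) | (~q & ~r)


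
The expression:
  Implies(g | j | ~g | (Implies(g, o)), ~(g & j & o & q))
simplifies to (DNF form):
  ~g | ~j | ~o | ~q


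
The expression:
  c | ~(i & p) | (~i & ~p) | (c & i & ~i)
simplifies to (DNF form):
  c | ~i | ~p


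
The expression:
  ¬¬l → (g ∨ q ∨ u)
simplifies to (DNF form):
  g ∨ q ∨ u ∨ ¬l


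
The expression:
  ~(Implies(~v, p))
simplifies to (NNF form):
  ~p & ~v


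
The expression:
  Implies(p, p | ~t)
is always true.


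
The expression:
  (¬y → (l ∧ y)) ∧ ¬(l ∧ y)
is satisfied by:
  {y: True, l: False}


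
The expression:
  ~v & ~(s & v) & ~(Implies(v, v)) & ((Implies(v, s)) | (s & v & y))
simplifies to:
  False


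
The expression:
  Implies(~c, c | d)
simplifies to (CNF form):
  c | d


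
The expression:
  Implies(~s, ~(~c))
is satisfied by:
  {c: True, s: True}
  {c: True, s: False}
  {s: True, c: False}


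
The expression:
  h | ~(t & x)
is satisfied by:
  {h: True, t: False, x: False}
  {h: False, t: False, x: False}
  {x: True, h: True, t: False}
  {x: True, h: False, t: False}
  {t: True, h: True, x: False}
  {t: True, h: False, x: False}
  {t: True, x: True, h: True}


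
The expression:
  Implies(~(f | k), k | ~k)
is always true.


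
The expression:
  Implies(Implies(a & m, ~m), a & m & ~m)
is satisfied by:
  {a: True, m: True}


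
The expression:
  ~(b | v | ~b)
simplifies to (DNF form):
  False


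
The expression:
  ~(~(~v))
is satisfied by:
  {v: False}


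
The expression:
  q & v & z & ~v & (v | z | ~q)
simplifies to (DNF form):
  False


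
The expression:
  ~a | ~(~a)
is always true.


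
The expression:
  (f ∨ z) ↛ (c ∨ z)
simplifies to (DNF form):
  f ∧ ¬c ∧ ¬z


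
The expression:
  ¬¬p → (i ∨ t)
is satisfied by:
  {i: True, t: True, p: False}
  {i: True, p: False, t: False}
  {t: True, p: False, i: False}
  {t: False, p: False, i: False}
  {i: True, t: True, p: True}
  {i: True, p: True, t: False}
  {t: True, p: True, i: False}


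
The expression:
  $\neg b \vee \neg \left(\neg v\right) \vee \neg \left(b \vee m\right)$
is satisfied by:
  {v: True, b: False}
  {b: False, v: False}
  {b: True, v: True}


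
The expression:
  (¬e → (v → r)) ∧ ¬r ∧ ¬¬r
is never true.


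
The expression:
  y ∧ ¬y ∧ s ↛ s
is never true.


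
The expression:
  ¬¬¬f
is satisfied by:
  {f: False}


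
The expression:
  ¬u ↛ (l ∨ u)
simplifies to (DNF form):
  ¬l ∧ ¬u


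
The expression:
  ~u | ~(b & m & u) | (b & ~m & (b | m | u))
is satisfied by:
  {u: False, m: False, b: False}
  {b: True, u: False, m: False}
  {m: True, u: False, b: False}
  {b: True, m: True, u: False}
  {u: True, b: False, m: False}
  {b: True, u: True, m: False}
  {m: True, u: True, b: False}


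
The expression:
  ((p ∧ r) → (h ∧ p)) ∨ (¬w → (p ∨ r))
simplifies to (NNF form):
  True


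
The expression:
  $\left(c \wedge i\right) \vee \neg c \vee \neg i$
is always true.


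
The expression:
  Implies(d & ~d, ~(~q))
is always true.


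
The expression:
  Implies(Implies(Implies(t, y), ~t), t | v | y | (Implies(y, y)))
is always true.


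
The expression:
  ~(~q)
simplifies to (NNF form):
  q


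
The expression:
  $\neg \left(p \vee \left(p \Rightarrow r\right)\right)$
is never true.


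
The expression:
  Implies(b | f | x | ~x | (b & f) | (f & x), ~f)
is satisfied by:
  {f: False}


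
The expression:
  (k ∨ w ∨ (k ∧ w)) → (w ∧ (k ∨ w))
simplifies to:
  w ∨ ¬k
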